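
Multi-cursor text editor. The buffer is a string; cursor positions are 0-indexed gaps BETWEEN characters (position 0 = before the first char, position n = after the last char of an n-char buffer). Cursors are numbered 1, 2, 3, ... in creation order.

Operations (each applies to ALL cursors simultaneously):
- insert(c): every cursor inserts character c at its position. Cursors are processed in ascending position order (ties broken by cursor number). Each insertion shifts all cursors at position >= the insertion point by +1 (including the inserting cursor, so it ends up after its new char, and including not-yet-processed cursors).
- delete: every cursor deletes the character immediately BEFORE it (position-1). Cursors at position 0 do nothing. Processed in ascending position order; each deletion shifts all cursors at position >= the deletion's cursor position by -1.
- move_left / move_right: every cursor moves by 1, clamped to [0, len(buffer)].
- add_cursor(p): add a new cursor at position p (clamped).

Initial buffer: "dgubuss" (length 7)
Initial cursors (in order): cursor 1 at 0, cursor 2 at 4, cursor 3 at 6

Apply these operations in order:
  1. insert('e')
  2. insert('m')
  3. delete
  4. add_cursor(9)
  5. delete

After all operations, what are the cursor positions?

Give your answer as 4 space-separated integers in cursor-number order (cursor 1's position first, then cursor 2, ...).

Answer: 0 4 5 5

Derivation:
After op 1 (insert('e')): buffer="edgubeuses" (len 10), cursors c1@1 c2@6 c3@9, authorship 1....2..3.
After op 2 (insert('m')): buffer="emdgubemusems" (len 13), cursors c1@2 c2@8 c3@12, authorship 11....22..33.
After op 3 (delete): buffer="edgubeuses" (len 10), cursors c1@1 c2@6 c3@9, authorship 1....2..3.
After op 4 (add_cursor(9)): buffer="edgubeuses" (len 10), cursors c1@1 c2@6 c3@9 c4@9, authorship 1....2..3.
After op 5 (delete): buffer="dgubus" (len 6), cursors c1@0 c2@4 c3@5 c4@5, authorship ......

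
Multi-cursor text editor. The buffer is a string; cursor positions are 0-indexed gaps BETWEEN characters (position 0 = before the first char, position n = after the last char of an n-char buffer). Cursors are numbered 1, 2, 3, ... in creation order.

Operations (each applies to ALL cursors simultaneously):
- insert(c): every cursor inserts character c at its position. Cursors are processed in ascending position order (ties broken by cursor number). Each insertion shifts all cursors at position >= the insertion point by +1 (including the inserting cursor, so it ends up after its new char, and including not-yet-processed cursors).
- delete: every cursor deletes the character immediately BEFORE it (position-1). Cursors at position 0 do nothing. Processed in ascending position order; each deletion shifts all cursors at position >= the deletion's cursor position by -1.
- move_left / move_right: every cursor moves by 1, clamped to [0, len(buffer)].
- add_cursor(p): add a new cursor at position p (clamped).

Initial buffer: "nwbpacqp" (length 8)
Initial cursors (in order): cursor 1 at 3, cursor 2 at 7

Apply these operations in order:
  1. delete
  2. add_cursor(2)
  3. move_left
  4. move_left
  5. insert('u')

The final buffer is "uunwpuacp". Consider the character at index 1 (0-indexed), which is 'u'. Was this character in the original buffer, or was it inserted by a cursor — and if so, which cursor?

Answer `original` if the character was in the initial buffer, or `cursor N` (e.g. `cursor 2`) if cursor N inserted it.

Answer: cursor 3

Derivation:
After op 1 (delete): buffer="nwpacp" (len 6), cursors c1@2 c2@5, authorship ......
After op 2 (add_cursor(2)): buffer="nwpacp" (len 6), cursors c1@2 c3@2 c2@5, authorship ......
After op 3 (move_left): buffer="nwpacp" (len 6), cursors c1@1 c3@1 c2@4, authorship ......
After op 4 (move_left): buffer="nwpacp" (len 6), cursors c1@0 c3@0 c2@3, authorship ......
After op 5 (insert('u')): buffer="uunwpuacp" (len 9), cursors c1@2 c3@2 c2@6, authorship 13...2...
Authorship (.=original, N=cursor N): 1 3 . . . 2 . . .
Index 1: author = 3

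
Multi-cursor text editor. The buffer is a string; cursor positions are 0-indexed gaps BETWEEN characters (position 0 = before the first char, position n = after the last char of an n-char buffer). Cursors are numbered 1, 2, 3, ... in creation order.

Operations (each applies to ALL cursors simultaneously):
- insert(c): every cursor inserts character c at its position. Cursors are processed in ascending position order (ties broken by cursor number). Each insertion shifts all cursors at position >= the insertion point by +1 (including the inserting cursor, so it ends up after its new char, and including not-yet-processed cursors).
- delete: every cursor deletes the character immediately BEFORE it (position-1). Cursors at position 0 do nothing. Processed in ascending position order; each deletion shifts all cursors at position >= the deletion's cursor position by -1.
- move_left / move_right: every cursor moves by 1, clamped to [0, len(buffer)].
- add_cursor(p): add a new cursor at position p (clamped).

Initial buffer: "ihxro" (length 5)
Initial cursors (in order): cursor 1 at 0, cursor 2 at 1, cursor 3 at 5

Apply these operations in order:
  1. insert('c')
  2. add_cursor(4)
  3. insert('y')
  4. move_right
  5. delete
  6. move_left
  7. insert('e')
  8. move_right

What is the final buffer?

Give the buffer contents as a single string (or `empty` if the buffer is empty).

Answer: ceyceyeyroec

Derivation:
After op 1 (insert('c')): buffer="cichxroc" (len 8), cursors c1@1 c2@3 c3@8, authorship 1.2....3
After op 2 (add_cursor(4)): buffer="cichxroc" (len 8), cursors c1@1 c2@3 c4@4 c3@8, authorship 1.2....3
After op 3 (insert('y')): buffer="cyicyhyxrocy" (len 12), cursors c1@2 c2@5 c4@7 c3@12, authorship 11.22.4...33
After op 4 (move_right): buffer="cyicyhyxrocy" (len 12), cursors c1@3 c2@6 c4@8 c3@12, authorship 11.22.4...33
After op 5 (delete): buffer="cycyyroc" (len 8), cursors c1@2 c2@4 c4@5 c3@8, authorship 11224..3
After op 6 (move_left): buffer="cycyyroc" (len 8), cursors c1@1 c2@3 c4@4 c3@7, authorship 11224..3
After op 7 (insert('e')): buffer="ceyceyeyroec" (len 12), cursors c1@2 c2@5 c4@7 c3@11, authorship 11122244..33
After op 8 (move_right): buffer="ceyceyeyroec" (len 12), cursors c1@3 c2@6 c4@8 c3@12, authorship 11122244..33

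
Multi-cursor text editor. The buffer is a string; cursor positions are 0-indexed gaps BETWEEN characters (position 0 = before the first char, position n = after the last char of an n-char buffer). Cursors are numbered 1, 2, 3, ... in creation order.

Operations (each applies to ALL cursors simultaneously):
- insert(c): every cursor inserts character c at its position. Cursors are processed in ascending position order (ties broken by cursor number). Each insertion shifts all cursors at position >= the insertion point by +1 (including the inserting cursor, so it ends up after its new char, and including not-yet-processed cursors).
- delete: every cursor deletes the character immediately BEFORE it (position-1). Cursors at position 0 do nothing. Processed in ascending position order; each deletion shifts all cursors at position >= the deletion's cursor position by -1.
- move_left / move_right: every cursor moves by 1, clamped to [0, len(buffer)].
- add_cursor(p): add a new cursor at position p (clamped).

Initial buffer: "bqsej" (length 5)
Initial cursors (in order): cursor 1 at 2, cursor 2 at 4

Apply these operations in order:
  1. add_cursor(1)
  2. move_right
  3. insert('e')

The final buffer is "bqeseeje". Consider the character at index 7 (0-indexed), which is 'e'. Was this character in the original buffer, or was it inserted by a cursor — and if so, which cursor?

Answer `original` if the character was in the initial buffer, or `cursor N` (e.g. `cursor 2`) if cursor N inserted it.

After op 1 (add_cursor(1)): buffer="bqsej" (len 5), cursors c3@1 c1@2 c2@4, authorship .....
After op 2 (move_right): buffer="bqsej" (len 5), cursors c3@2 c1@3 c2@5, authorship .....
After op 3 (insert('e')): buffer="bqeseeje" (len 8), cursors c3@3 c1@5 c2@8, authorship ..3.1..2
Authorship (.=original, N=cursor N): . . 3 . 1 . . 2
Index 7: author = 2

Answer: cursor 2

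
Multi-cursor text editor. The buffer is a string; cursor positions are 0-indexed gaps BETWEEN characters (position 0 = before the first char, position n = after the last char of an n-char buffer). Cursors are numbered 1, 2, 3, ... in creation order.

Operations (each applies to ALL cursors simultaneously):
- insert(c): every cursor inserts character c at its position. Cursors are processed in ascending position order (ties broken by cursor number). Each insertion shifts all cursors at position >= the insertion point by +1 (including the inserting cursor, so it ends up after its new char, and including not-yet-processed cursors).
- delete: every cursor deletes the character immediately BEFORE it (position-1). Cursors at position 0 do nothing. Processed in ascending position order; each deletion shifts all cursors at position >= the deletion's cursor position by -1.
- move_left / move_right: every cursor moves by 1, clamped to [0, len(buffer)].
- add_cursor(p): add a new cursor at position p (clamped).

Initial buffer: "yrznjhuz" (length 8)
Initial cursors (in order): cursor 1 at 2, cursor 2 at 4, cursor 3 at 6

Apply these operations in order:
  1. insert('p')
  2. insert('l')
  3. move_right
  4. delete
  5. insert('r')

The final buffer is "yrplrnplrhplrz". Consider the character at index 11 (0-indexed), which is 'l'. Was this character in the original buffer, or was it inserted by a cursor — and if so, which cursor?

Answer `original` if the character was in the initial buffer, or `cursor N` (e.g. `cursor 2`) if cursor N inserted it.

After op 1 (insert('p')): buffer="yrpznpjhpuz" (len 11), cursors c1@3 c2@6 c3@9, authorship ..1..2..3..
After op 2 (insert('l')): buffer="yrplznpljhpluz" (len 14), cursors c1@4 c2@8 c3@12, authorship ..11..22..33..
After op 3 (move_right): buffer="yrplznpljhpluz" (len 14), cursors c1@5 c2@9 c3@13, authorship ..11..22..33..
After op 4 (delete): buffer="yrplnplhplz" (len 11), cursors c1@4 c2@7 c3@10, authorship ..11.22.33.
After op 5 (insert('r')): buffer="yrplrnplrhplrz" (len 14), cursors c1@5 c2@9 c3@13, authorship ..111.222.333.
Authorship (.=original, N=cursor N): . . 1 1 1 . 2 2 2 . 3 3 3 .
Index 11: author = 3

Answer: cursor 3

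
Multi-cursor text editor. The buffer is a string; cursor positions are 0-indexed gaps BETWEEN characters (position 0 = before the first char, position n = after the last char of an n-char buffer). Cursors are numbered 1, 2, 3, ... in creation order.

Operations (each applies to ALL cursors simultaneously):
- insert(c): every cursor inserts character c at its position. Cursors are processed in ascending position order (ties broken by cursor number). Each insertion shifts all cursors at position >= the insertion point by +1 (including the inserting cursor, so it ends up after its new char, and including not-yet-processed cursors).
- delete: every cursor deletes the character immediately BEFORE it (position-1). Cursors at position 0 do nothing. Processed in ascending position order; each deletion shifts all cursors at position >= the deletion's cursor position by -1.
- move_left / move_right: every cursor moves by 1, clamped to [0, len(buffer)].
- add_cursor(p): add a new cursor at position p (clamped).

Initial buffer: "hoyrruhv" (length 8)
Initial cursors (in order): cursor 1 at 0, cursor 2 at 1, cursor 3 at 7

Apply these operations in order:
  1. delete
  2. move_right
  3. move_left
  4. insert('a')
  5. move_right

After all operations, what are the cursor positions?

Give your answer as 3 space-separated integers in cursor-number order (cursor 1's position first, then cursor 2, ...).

After op 1 (delete): buffer="oyrruv" (len 6), cursors c1@0 c2@0 c3@5, authorship ......
After op 2 (move_right): buffer="oyrruv" (len 6), cursors c1@1 c2@1 c3@6, authorship ......
After op 3 (move_left): buffer="oyrruv" (len 6), cursors c1@0 c2@0 c3@5, authorship ......
After op 4 (insert('a')): buffer="aaoyrruav" (len 9), cursors c1@2 c2@2 c3@8, authorship 12.....3.
After op 5 (move_right): buffer="aaoyrruav" (len 9), cursors c1@3 c2@3 c3@9, authorship 12.....3.

Answer: 3 3 9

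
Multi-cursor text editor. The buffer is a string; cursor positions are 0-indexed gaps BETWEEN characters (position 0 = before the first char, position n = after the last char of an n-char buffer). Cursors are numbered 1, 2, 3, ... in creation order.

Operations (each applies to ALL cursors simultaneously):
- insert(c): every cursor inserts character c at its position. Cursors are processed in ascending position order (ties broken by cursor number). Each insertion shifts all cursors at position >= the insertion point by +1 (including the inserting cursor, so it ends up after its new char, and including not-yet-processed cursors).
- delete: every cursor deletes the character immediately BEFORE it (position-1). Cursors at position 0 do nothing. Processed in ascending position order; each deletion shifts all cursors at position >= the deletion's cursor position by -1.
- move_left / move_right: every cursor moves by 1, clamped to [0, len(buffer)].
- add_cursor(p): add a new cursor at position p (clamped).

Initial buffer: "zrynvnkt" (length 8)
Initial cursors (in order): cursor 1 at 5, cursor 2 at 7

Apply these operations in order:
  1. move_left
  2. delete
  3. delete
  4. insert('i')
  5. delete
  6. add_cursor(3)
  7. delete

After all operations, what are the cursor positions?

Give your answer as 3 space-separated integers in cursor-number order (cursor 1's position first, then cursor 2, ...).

Answer: 0 0 0

Derivation:
After op 1 (move_left): buffer="zrynvnkt" (len 8), cursors c1@4 c2@6, authorship ........
After op 2 (delete): buffer="zryvkt" (len 6), cursors c1@3 c2@4, authorship ......
After op 3 (delete): buffer="zrkt" (len 4), cursors c1@2 c2@2, authorship ....
After op 4 (insert('i')): buffer="zriikt" (len 6), cursors c1@4 c2@4, authorship ..12..
After op 5 (delete): buffer="zrkt" (len 4), cursors c1@2 c2@2, authorship ....
After op 6 (add_cursor(3)): buffer="zrkt" (len 4), cursors c1@2 c2@2 c3@3, authorship ....
After op 7 (delete): buffer="t" (len 1), cursors c1@0 c2@0 c3@0, authorship .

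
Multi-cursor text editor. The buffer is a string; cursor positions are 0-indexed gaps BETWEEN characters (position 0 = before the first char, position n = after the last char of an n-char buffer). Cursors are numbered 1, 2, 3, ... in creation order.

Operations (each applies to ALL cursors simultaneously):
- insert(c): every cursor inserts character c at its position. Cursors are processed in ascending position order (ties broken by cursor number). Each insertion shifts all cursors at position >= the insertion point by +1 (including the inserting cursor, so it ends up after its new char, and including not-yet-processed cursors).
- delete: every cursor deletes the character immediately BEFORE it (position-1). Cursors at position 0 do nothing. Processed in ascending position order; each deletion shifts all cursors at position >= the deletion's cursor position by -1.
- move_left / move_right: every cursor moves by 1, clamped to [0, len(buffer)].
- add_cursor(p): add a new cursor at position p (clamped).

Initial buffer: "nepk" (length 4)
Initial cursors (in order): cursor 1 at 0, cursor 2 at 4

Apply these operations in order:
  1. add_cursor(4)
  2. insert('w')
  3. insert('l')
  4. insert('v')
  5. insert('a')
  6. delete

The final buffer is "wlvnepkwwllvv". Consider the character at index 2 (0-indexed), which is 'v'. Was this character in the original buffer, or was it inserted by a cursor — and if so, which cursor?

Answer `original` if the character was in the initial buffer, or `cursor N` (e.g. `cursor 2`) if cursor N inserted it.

After op 1 (add_cursor(4)): buffer="nepk" (len 4), cursors c1@0 c2@4 c3@4, authorship ....
After op 2 (insert('w')): buffer="wnepkww" (len 7), cursors c1@1 c2@7 c3@7, authorship 1....23
After op 3 (insert('l')): buffer="wlnepkwwll" (len 10), cursors c1@2 c2@10 c3@10, authorship 11....2323
After op 4 (insert('v')): buffer="wlvnepkwwllvv" (len 13), cursors c1@3 c2@13 c3@13, authorship 111....232323
After op 5 (insert('a')): buffer="wlvanepkwwllvvaa" (len 16), cursors c1@4 c2@16 c3@16, authorship 1111....23232323
After op 6 (delete): buffer="wlvnepkwwllvv" (len 13), cursors c1@3 c2@13 c3@13, authorship 111....232323
Authorship (.=original, N=cursor N): 1 1 1 . . . . 2 3 2 3 2 3
Index 2: author = 1

Answer: cursor 1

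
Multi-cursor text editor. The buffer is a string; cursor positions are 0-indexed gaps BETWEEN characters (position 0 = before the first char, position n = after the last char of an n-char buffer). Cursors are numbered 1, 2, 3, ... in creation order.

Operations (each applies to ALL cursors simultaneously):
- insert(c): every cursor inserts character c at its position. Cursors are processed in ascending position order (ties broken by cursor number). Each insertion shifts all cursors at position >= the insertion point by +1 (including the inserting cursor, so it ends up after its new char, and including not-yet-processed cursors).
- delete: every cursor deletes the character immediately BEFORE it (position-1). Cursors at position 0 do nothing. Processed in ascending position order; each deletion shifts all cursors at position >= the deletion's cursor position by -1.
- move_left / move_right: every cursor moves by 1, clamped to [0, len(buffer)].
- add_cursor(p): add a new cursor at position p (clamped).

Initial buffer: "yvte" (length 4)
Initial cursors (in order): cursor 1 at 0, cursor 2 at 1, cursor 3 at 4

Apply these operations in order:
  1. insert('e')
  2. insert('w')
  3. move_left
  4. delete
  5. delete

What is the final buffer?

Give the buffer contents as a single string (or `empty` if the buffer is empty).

After op 1 (insert('e')): buffer="eyevtee" (len 7), cursors c1@1 c2@3 c3@7, authorship 1.2...3
After op 2 (insert('w')): buffer="ewyewvteew" (len 10), cursors c1@2 c2@5 c3@10, authorship 11.22...33
After op 3 (move_left): buffer="ewyewvteew" (len 10), cursors c1@1 c2@4 c3@9, authorship 11.22...33
After op 4 (delete): buffer="wywvtew" (len 7), cursors c1@0 c2@2 c3@6, authorship 1.2...3
After op 5 (delete): buffer="wwvtw" (len 5), cursors c1@0 c2@1 c3@4, authorship 12..3

Answer: wwvtw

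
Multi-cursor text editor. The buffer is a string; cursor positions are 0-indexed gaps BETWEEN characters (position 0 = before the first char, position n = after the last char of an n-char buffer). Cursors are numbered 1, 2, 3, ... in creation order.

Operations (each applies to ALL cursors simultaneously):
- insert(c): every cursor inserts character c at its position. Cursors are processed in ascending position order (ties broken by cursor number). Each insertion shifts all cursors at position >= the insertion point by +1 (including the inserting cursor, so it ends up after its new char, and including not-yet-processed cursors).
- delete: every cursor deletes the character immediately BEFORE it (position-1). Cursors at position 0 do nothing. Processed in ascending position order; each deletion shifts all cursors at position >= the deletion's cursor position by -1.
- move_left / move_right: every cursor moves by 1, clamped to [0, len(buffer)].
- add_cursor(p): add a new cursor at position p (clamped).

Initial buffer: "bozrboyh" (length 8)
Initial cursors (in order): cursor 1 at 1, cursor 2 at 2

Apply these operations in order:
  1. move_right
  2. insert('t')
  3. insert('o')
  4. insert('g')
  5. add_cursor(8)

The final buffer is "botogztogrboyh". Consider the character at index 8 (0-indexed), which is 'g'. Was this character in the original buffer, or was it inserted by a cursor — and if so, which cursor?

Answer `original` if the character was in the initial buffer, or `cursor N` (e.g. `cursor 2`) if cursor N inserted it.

Answer: cursor 2

Derivation:
After op 1 (move_right): buffer="bozrboyh" (len 8), cursors c1@2 c2@3, authorship ........
After op 2 (insert('t')): buffer="botztrboyh" (len 10), cursors c1@3 c2@5, authorship ..1.2.....
After op 3 (insert('o')): buffer="botoztorboyh" (len 12), cursors c1@4 c2@7, authorship ..11.22.....
After op 4 (insert('g')): buffer="botogztogrboyh" (len 14), cursors c1@5 c2@9, authorship ..111.222.....
After op 5 (add_cursor(8)): buffer="botogztogrboyh" (len 14), cursors c1@5 c3@8 c2@9, authorship ..111.222.....
Authorship (.=original, N=cursor N): . . 1 1 1 . 2 2 2 . . . . .
Index 8: author = 2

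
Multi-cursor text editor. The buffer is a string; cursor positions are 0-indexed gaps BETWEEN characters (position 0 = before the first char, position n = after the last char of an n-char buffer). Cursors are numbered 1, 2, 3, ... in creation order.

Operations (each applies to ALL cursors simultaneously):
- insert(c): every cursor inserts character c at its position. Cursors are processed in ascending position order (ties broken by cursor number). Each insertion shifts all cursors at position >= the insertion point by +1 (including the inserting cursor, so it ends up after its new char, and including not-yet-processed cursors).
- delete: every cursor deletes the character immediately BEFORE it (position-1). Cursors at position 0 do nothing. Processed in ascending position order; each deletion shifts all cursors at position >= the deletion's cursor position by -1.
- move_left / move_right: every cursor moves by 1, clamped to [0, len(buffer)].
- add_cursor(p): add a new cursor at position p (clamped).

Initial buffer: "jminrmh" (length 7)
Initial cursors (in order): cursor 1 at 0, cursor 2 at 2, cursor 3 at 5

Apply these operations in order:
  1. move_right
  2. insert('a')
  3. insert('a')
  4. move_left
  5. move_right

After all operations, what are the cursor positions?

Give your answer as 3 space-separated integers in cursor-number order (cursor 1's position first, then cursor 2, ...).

After op 1 (move_right): buffer="jminrmh" (len 7), cursors c1@1 c2@3 c3@6, authorship .......
After op 2 (insert('a')): buffer="jamianrmah" (len 10), cursors c1@2 c2@5 c3@9, authorship .1..2...3.
After op 3 (insert('a')): buffer="jaamiaanrmaah" (len 13), cursors c1@3 c2@7 c3@12, authorship .11..22...33.
After op 4 (move_left): buffer="jaamiaanrmaah" (len 13), cursors c1@2 c2@6 c3@11, authorship .11..22...33.
After op 5 (move_right): buffer="jaamiaanrmaah" (len 13), cursors c1@3 c2@7 c3@12, authorship .11..22...33.

Answer: 3 7 12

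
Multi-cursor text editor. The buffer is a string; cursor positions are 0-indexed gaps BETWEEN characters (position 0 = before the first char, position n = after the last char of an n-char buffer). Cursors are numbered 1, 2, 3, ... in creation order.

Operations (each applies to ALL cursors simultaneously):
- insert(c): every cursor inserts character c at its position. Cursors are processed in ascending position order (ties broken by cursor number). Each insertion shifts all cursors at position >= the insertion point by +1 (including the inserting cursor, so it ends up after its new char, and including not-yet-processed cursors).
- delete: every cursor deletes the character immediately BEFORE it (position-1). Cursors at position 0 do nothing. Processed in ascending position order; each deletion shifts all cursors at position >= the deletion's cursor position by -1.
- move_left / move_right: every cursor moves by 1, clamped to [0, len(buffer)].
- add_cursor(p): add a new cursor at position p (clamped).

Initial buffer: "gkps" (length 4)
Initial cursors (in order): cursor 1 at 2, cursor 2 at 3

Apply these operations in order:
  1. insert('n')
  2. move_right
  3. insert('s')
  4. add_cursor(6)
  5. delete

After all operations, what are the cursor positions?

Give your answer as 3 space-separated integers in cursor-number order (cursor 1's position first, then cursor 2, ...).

Answer: 4 5 4

Derivation:
After op 1 (insert('n')): buffer="gknpns" (len 6), cursors c1@3 c2@5, authorship ..1.2.
After op 2 (move_right): buffer="gknpns" (len 6), cursors c1@4 c2@6, authorship ..1.2.
After op 3 (insert('s')): buffer="gknpsnss" (len 8), cursors c1@5 c2@8, authorship ..1.12.2
After op 4 (add_cursor(6)): buffer="gknpsnss" (len 8), cursors c1@5 c3@6 c2@8, authorship ..1.12.2
After op 5 (delete): buffer="gknps" (len 5), cursors c1@4 c3@4 c2@5, authorship ..1..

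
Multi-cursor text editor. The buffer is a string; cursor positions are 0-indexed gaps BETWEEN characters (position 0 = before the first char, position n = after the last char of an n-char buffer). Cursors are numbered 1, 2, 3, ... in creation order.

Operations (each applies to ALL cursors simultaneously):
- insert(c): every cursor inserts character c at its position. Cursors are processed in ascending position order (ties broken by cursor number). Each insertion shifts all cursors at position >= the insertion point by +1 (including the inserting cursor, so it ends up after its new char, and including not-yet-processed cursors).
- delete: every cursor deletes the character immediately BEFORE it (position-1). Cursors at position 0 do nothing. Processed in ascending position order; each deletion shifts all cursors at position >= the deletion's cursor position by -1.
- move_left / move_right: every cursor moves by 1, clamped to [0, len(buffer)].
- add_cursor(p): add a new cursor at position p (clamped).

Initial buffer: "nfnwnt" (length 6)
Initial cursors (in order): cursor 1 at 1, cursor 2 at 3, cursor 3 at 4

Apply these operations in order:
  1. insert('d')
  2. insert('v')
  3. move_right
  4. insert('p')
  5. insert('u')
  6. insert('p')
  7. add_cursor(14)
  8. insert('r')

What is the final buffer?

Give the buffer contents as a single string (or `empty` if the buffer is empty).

Answer: ndvfpuprndvwpuprrdvnpuprt

Derivation:
After op 1 (insert('d')): buffer="ndfndwdnt" (len 9), cursors c1@2 c2@5 c3@7, authorship .1..2.3..
After op 2 (insert('v')): buffer="ndvfndvwdvnt" (len 12), cursors c1@3 c2@7 c3@10, authorship .11..22.33..
After op 3 (move_right): buffer="ndvfndvwdvnt" (len 12), cursors c1@4 c2@8 c3@11, authorship .11..22.33..
After op 4 (insert('p')): buffer="ndvfpndvwpdvnpt" (len 15), cursors c1@5 c2@10 c3@14, authorship .11.1.22.233.3.
After op 5 (insert('u')): buffer="ndvfpundvwpudvnput" (len 18), cursors c1@6 c2@12 c3@17, authorship .11.11.22.2233.33.
After op 6 (insert('p')): buffer="ndvfpupndvwpupdvnpupt" (len 21), cursors c1@7 c2@14 c3@20, authorship .11.111.22.22233.333.
After op 7 (add_cursor(14)): buffer="ndvfpupndvwpupdvnpupt" (len 21), cursors c1@7 c2@14 c4@14 c3@20, authorship .11.111.22.22233.333.
After op 8 (insert('r')): buffer="ndvfpuprndvwpuprrdvnpuprt" (len 25), cursors c1@8 c2@17 c4@17 c3@24, authorship .11.1111.22.2222433.3333.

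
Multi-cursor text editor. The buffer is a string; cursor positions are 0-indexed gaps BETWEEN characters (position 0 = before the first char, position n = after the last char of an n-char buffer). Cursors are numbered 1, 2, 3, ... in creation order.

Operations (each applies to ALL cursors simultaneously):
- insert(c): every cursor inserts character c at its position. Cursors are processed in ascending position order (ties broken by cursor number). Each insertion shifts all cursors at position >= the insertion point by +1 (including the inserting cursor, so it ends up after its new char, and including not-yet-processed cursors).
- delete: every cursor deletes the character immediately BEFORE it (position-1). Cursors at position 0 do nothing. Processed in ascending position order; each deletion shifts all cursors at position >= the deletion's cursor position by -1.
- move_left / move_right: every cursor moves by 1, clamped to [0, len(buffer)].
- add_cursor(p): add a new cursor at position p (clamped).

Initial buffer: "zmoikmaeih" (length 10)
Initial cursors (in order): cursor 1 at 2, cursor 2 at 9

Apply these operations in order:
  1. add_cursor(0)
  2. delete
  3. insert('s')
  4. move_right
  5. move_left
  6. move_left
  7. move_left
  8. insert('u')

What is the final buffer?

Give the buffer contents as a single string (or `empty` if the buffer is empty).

After op 1 (add_cursor(0)): buffer="zmoikmaeih" (len 10), cursors c3@0 c1@2 c2@9, authorship ..........
After op 2 (delete): buffer="zoikmaeh" (len 8), cursors c3@0 c1@1 c2@7, authorship ........
After op 3 (insert('s')): buffer="szsoikmaesh" (len 11), cursors c3@1 c1@3 c2@10, authorship 3.1......2.
After op 4 (move_right): buffer="szsoikmaesh" (len 11), cursors c3@2 c1@4 c2@11, authorship 3.1......2.
After op 5 (move_left): buffer="szsoikmaesh" (len 11), cursors c3@1 c1@3 c2@10, authorship 3.1......2.
After op 6 (move_left): buffer="szsoikmaesh" (len 11), cursors c3@0 c1@2 c2@9, authorship 3.1......2.
After op 7 (move_left): buffer="szsoikmaesh" (len 11), cursors c3@0 c1@1 c2@8, authorship 3.1......2.
After op 8 (insert('u')): buffer="usuzsoikmauesh" (len 14), cursors c3@1 c1@3 c2@11, authorship 331.1.....2.2.

Answer: usuzsoikmauesh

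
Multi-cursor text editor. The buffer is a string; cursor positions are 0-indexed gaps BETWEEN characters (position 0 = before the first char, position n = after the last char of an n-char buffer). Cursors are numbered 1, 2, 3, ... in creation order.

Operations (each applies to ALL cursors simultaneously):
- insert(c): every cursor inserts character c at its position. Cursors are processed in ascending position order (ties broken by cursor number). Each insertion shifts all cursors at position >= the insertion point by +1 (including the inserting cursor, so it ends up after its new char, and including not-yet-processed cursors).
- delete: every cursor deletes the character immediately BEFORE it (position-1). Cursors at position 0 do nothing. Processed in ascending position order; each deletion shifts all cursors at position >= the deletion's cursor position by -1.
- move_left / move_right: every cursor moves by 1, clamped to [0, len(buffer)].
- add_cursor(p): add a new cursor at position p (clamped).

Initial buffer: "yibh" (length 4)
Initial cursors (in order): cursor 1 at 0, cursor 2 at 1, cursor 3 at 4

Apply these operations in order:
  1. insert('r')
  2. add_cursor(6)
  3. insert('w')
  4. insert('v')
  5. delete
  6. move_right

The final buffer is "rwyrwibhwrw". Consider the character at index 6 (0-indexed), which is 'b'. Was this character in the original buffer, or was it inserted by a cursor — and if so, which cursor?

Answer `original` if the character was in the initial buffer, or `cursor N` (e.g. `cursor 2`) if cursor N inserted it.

Answer: original

Derivation:
After op 1 (insert('r')): buffer="ryribhr" (len 7), cursors c1@1 c2@3 c3@7, authorship 1.2...3
After op 2 (add_cursor(6)): buffer="ryribhr" (len 7), cursors c1@1 c2@3 c4@6 c3@7, authorship 1.2...3
After op 3 (insert('w')): buffer="rwyrwibhwrw" (len 11), cursors c1@2 c2@5 c4@9 c3@11, authorship 11.22...433
After op 4 (insert('v')): buffer="rwvyrwvibhwvrwv" (len 15), cursors c1@3 c2@7 c4@12 c3@15, authorship 111.222...44333
After op 5 (delete): buffer="rwyrwibhwrw" (len 11), cursors c1@2 c2@5 c4@9 c3@11, authorship 11.22...433
After op 6 (move_right): buffer="rwyrwibhwrw" (len 11), cursors c1@3 c2@6 c4@10 c3@11, authorship 11.22...433
Authorship (.=original, N=cursor N): 1 1 . 2 2 . . . 4 3 3
Index 6: author = original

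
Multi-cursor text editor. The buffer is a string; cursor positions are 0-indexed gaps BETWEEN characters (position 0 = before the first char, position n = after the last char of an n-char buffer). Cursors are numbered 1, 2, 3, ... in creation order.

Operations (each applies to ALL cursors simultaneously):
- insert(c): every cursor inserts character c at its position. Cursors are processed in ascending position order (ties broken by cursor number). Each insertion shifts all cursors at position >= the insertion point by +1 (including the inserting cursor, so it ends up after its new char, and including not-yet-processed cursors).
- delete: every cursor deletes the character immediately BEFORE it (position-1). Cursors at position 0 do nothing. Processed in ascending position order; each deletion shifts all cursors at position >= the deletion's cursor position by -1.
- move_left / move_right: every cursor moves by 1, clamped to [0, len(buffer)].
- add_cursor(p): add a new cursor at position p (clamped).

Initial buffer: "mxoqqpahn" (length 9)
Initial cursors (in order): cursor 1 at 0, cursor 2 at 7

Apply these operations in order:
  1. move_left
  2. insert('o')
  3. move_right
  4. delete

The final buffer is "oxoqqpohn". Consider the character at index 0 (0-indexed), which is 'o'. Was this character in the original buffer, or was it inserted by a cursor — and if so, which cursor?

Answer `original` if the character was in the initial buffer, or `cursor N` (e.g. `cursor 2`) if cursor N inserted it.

After op 1 (move_left): buffer="mxoqqpahn" (len 9), cursors c1@0 c2@6, authorship .........
After op 2 (insert('o')): buffer="omxoqqpoahn" (len 11), cursors c1@1 c2@8, authorship 1......2...
After op 3 (move_right): buffer="omxoqqpoahn" (len 11), cursors c1@2 c2@9, authorship 1......2...
After op 4 (delete): buffer="oxoqqpohn" (len 9), cursors c1@1 c2@7, authorship 1.....2..
Authorship (.=original, N=cursor N): 1 . . . . . 2 . .
Index 0: author = 1

Answer: cursor 1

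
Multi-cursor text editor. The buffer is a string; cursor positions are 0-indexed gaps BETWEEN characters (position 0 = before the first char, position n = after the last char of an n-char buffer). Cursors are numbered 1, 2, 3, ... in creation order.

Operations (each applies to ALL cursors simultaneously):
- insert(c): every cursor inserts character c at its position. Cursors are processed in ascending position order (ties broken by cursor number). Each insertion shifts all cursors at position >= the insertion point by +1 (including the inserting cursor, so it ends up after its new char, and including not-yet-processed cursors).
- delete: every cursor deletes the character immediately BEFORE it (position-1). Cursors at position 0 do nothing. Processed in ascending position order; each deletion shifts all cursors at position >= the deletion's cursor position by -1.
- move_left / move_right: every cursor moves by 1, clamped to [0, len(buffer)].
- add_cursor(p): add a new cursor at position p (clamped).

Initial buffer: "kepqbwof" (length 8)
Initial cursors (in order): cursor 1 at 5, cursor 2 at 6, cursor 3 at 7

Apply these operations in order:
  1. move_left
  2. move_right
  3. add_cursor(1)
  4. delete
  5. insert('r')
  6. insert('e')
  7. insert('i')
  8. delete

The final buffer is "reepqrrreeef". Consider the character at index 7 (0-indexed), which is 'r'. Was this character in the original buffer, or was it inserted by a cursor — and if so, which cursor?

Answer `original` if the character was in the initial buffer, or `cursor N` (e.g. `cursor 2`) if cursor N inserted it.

After op 1 (move_left): buffer="kepqbwof" (len 8), cursors c1@4 c2@5 c3@6, authorship ........
After op 2 (move_right): buffer="kepqbwof" (len 8), cursors c1@5 c2@6 c3@7, authorship ........
After op 3 (add_cursor(1)): buffer="kepqbwof" (len 8), cursors c4@1 c1@5 c2@6 c3@7, authorship ........
After op 4 (delete): buffer="epqf" (len 4), cursors c4@0 c1@3 c2@3 c3@3, authorship ....
After op 5 (insert('r')): buffer="repqrrrf" (len 8), cursors c4@1 c1@7 c2@7 c3@7, authorship 4...123.
After op 6 (insert('e')): buffer="reepqrrreeef" (len 12), cursors c4@2 c1@11 c2@11 c3@11, authorship 44...123123.
After op 7 (insert('i')): buffer="reiepqrrreeeiiif" (len 16), cursors c4@3 c1@15 c2@15 c3@15, authorship 444...123123123.
After op 8 (delete): buffer="reepqrrreeef" (len 12), cursors c4@2 c1@11 c2@11 c3@11, authorship 44...123123.
Authorship (.=original, N=cursor N): 4 4 . . . 1 2 3 1 2 3 .
Index 7: author = 3

Answer: cursor 3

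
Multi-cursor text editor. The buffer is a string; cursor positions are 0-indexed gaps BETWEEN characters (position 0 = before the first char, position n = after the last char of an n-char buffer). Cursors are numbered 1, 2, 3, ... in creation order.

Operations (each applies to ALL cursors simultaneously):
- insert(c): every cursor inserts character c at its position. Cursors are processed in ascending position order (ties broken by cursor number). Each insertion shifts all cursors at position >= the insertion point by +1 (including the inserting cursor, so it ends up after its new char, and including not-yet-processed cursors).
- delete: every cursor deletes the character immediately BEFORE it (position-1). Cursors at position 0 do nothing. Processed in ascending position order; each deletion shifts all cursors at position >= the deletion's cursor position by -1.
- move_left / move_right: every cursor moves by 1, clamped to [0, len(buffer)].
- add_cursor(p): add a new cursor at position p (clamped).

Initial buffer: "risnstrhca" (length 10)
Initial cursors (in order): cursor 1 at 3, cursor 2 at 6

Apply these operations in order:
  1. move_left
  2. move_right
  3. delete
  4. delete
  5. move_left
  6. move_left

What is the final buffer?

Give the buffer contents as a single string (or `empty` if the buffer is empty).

After op 1 (move_left): buffer="risnstrhca" (len 10), cursors c1@2 c2@5, authorship ..........
After op 2 (move_right): buffer="risnstrhca" (len 10), cursors c1@3 c2@6, authorship ..........
After op 3 (delete): buffer="rinsrhca" (len 8), cursors c1@2 c2@4, authorship ........
After op 4 (delete): buffer="rnrhca" (len 6), cursors c1@1 c2@2, authorship ......
After op 5 (move_left): buffer="rnrhca" (len 6), cursors c1@0 c2@1, authorship ......
After op 6 (move_left): buffer="rnrhca" (len 6), cursors c1@0 c2@0, authorship ......

Answer: rnrhca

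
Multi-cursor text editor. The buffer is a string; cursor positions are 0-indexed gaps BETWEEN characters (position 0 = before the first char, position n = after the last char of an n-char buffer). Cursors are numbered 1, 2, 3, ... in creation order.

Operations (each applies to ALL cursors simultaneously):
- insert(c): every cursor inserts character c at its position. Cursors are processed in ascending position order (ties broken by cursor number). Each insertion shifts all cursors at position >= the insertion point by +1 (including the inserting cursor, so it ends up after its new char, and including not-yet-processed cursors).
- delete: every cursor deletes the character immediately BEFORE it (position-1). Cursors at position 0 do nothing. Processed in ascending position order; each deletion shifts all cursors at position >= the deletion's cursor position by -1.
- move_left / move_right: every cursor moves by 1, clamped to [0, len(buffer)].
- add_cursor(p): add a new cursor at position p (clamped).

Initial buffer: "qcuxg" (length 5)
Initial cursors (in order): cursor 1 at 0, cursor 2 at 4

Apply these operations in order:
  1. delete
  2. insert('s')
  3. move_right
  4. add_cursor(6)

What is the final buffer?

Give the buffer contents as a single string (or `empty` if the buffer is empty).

After op 1 (delete): buffer="qcug" (len 4), cursors c1@0 c2@3, authorship ....
After op 2 (insert('s')): buffer="sqcusg" (len 6), cursors c1@1 c2@5, authorship 1...2.
After op 3 (move_right): buffer="sqcusg" (len 6), cursors c1@2 c2@6, authorship 1...2.
After op 4 (add_cursor(6)): buffer="sqcusg" (len 6), cursors c1@2 c2@6 c3@6, authorship 1...2.

Answer: sqcusg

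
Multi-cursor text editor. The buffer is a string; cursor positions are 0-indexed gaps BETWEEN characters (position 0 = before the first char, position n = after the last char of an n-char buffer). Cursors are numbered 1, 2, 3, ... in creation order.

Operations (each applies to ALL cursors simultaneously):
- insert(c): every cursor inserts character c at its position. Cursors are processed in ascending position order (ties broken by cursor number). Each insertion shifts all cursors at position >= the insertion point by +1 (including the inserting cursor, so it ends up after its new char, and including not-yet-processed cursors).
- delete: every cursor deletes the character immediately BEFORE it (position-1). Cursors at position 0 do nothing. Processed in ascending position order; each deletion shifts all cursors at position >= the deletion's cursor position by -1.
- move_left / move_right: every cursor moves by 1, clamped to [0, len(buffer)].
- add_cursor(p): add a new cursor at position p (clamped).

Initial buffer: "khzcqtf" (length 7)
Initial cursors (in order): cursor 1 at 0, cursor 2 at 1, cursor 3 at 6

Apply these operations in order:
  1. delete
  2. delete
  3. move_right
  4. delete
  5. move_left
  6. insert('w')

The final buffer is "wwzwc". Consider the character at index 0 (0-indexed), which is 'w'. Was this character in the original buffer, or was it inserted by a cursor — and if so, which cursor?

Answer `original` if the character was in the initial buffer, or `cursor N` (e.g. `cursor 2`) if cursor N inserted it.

Answer: cursor 1

Derivation:
After op 1 (delete): buffer="hzcqf" (len 5), cursors c1@0 c2@0 c3@4, authorship .....
After op 2 (delete): buffer="hzcf" (len 4), cursors c1@0 c2@0 c3@3, authorship ....
After op 3 (move_right): buffer="hzcf" (len 4), cursors c1@1 c2@1 c3@4, authorship ....
After op 4 (delete): buffer="zc" (len 2), cursors c1@0 c2@0 c3@2, authorship ..
After op 5 (move_left): buffer="zc" (len 2), cursors c1@0 c2@0 c3@1, authorship ..
After op 6 (insert('w')): buffer="wwzwc" (len 5), cursors c1@2 c2@2 c3@4, authorship 12.3.
Authorship (.=original, N=cursor N): 1 2 . 3 .
Index 0: author = 1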